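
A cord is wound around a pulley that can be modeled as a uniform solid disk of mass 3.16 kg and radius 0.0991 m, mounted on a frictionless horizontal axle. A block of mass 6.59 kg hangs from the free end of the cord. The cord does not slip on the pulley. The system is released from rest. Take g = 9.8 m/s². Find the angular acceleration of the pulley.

I = ½MR² = (1/2)(3.16)(0.0991)² = 0.01552 kg·m².
Block: mg − T = ma. Pulley: TR = Iα. No-slip: a = αR, so T = (I/R²)a = 1.580·a.
Then mg = (m + 1.580)a, so a = (6.59)(9.8)/(6.59 + 1.580) = 7.905 m/s².
α = a/R = 7.905/0.0991 = 79.77 rad/s².

α ≈ 79.8 rad/s²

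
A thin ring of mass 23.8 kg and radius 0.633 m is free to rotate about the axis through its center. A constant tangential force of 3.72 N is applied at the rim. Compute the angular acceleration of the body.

α ≈ 0.247 rad/s²

I = MR² = (23.8)(0.633)² = 9.536 kg·m².
τ = F R = (3.72)(0.633) = 2.355 N·m.
Newton's second law for rotation, τ = Iα, gives α = τ/I = 2.355/9.536 = 0.2469 rad/s².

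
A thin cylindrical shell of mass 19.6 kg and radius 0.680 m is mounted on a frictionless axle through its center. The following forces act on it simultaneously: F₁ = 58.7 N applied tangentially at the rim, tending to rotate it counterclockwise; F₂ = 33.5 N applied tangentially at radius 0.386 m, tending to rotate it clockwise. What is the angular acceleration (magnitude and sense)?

α ≈ 2.98 rad/s², counterclockwise

I = MR² = (19.6)(0.680)² = 9.063 kg·m².
Taking counterclockwise as positive: τ₁ = +(58.7)(0.680) = +39.92 N·m; τ₂ = −(33.5)(0.386) = −12.93 N·m.
Net torque τ = 26.99 N·m.
α = τ/I = 26.99/9.063 = 2.977 rad/s².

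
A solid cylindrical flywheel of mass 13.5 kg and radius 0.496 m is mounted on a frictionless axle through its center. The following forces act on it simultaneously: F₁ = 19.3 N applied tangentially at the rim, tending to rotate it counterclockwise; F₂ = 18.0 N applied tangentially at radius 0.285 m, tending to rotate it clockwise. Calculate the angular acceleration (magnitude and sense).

α ≈ 2.68 rad/s², counterclockwise

I = ½MR² = (1/2)(13.5)(0.496)² = 1.661 kg·m².
Taking counterclockwise as positive: τ₁ = +(19.3)(0.496) = +9.573 N·m; τ₂ = −(18.0)(0.285) = −5.130 N·m.
Net torque τ = 4.443 N·m.
α = τ/I = 4.443/1.661 = 2.675 rad/s².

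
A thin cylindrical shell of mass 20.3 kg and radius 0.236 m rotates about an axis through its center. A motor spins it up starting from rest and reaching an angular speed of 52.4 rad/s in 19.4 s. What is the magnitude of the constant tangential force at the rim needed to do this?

F ≈ 12.9 N

I = MR² = (20.3)(0.236)² = 1.131 kg·m².
α = Δω/Δt = (52.4 − 0)/19.4 = 2.701 rad/s².
The required torque is τ = Iα = (1.131)(2.701) = 3.054 N·m.
A tangential force at the rim gives τ = FR, so F = τ/R = 3.054/0.236 = 12.94 N.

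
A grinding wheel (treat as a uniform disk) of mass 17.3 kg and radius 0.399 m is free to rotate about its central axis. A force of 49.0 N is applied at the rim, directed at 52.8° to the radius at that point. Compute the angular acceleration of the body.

I = ½MR² = (1/2)(17.3)(0.399)² = 1.377 kg·m².
Only the tangential component produces torque: τ = F R sinθ = (49.0)(0.399) sin 52.8° = 15.57 N·m.
Newton's second law for rotation, τ = Iα, gives α = τ/I = 15.57/1.377 = 11.31 rad/s².

α ≈ 11.3 rad/s²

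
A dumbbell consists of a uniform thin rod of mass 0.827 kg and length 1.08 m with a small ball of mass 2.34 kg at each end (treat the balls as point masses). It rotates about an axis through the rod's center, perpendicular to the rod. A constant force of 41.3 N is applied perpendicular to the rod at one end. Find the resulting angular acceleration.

α ≈ 15.4 rad/s²

I_rod = (1/12)ML² = (1/12)(0.827)(1.08)² = 0.08038 kg·m².
I_balls = 2·m·(L/2)² = 2(2.34)(0.5400)² = 1.365 kg·m².
Total I = 1.445 kg·m².
τ = F·(L/2) = (41.3)(0.540) = 22.30 N·m.
α = τ/I = 22.30/1.445 = 15.43 rad/s².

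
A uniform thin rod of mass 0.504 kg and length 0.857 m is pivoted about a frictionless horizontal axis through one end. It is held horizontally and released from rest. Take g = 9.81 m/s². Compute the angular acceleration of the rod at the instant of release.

About the pivot, I = (1/3)ML² = (1/3)(0.504)(0.857)² = 0.1234 kg·m².
The weight acts at the center, a distance L/2 = 0.4285 m from the pivot; τ = Mg(L/2) = 2.119 N·m.
α = τ/I = 2.119/0.1234 = 17.17 rad/s².

α ≈ 17.2 rad/s²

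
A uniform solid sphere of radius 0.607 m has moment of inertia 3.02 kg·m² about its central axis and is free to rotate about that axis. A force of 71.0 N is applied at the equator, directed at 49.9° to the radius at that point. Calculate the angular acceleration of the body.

α ≈ 10.9 rad/s²

Only the tangential component produces torque: τ = F R sinθ = (71.0)(0.607) sin 49.9° = 32.97 N·m.
From τ = Iα: α = 32.97/3.020 = 10.92 rad/s².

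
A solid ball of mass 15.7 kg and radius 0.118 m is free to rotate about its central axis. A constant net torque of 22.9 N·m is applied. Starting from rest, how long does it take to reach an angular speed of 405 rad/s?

I = (2/5)MR² = (2/5)(15.7)(0.118)² = 0.08744 kg·m².
α = τ/I = 22.9/0.08744 = 261.9 rad/s².
ω = αt ⇒ t = ω/α = 405/261.9 = 1.546 s.

t ≈ 1.55 s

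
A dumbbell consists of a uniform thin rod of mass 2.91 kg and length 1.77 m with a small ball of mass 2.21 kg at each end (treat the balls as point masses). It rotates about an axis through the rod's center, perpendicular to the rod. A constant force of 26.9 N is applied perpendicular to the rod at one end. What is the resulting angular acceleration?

α ≈ 5.64 rad/s²

I_rod = (1/12)ML² = (1/12)(2.91)(1.77)² = 0.7597 kg·m².
I_balls = 2·m·(L/2)² = 2(2.21)(0.8850)² = 3.462 kg·m².
Total I = 4.222 kg·m².
τ = F·(L/2) = (26.9)(0.885) = 23.81 N·m.
α = τ/I = 23.81/4.222 = 5.639 rad/s².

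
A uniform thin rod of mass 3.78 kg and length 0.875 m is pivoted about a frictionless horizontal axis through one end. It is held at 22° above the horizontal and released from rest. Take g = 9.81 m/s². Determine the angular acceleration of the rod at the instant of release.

About the pivot, I = (1/3)ML² = (1/3)(3.78)(0.875)² = 0.9647 kg·m².
The weight acts at the center, a distance L/2 = 0.4375 m from the pivot; τ = Mg(L/2) cos 22° = 15.04 N·m.
α = τ/I = 15.04/0.9647 = 15.59 rad/s².

α ≈ 15.6 rad/s²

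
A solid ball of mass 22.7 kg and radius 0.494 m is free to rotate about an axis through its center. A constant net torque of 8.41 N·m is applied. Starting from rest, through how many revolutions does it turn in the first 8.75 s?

I = (2/5)MR² = (2/5)(22.7)(0.494)² = 2.216 kg·m².
α = τ/I = 8.41/2.216 = 3.795 rad/s².
θ = ½αt² = ½(3.795)(8.75)² = 145.3 rad.
Revolutions = θ/(2π) = 23.12.

≈ 23.1 revolutions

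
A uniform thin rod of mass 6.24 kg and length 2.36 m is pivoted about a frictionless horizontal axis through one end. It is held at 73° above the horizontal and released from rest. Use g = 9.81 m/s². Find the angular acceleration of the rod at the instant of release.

About the pivot, I = (1/3)ML² = (1/3)(6.24)(2.36)² = 11.58 kg·m².
The weight acts at the center, a distance L/2 = 1.180 m from the pivot; τ = Mg(L/2) cos 73° = 21.12 N·m.
α = τ/I = 21.12/11.58 = 1.823 rad/s².
(Equivalently α = (3g/(2L)) cos 73° = 1.823 rad/s².)

α ≈ 1.82 rad/s²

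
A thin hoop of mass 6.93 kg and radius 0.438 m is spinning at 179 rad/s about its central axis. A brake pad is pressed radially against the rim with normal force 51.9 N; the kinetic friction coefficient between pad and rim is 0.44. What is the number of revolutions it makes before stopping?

≈ 339 revolutions

I = MR² = (6.93)(0.438)² = 1.329 kg·m².
Friction force f = μN = (0.44)(51.9) = 22.84 N at the rim; torque magnitude τ = fR = 10.00 N·m, opposing ω.
|α| = τ/I = 10.00/1.329 = 7.523 rad/s² (deceleration).
ω² = ω₀² − 2|α|θ with ω = 0 ⇒ θ = ω₀²/(2|α|) = 2129 rad = 338.9 rev.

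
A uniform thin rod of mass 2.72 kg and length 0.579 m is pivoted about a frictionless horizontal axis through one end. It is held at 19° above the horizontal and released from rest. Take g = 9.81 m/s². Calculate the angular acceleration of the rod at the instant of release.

About the pivot, I = (1/3)ML² = (1/3)(2.72)(0.579)² = 0.3040 kg·m².
The weight acts at the center, a distance L/2 = 0.2895 m from the pivot; τ = Mg(L/2) cos 19° = 7.304 N·m.
α = τ/I = 7.304/0.3040 = 24.03 rad/s².
(Equivalently α = (3g/(2L)) cos 19° = 24.03 rad/s².)

α ≈ 24.0 rad/s²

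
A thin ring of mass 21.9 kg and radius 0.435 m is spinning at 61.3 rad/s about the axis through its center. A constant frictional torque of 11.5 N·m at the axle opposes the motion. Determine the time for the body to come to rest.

I = MR² = (21.9)(0.435)² = 4.144 kg·m².
The net torque has magnitude 11.5 N·m, opposing ω.
|α| = τ/I = 11.50/4.144 = 2.775 rad/s² (deceleration).
0 = ω₀ − |α|t ⇒ t = ω₀/|α| = 61.3/2.775 = 22.09 s.

t ≈ 22.1 s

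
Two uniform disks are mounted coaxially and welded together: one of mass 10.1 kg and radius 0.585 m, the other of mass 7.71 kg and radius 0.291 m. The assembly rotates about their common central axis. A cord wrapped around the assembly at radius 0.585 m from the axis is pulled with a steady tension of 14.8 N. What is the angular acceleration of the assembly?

I = ½M₁R₁² + ½M₂R₂² = ½(10.1)(0.585)² + ½(7.71)(0.291)² = 2.055 kg·m².
τ = F r = (14.8)(0.585) = 8.658 N·m.
α = τ/I = 8.658/2.055 = 4.214 rad/s².

α ≈ 4.21 rad/s²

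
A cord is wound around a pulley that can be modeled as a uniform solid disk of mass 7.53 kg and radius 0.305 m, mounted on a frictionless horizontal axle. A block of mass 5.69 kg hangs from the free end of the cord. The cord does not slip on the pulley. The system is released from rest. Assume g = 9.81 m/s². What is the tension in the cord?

T ≈ 22.2 N

I = ½MR² = (1/2)(7.53)(0.305)² = 0.3502 kg·m².
Block: mg − T = ma. Pulley: TR = Iα. No-slip: a = αR, so T = (I/R²)a = 3.765·a.
Then mg = (m + 3.765)a, so a = (5.69)(9.81)/(5.69 + 3.765) = 5.904 m/s².
T = 3.765·a = 22.23 N.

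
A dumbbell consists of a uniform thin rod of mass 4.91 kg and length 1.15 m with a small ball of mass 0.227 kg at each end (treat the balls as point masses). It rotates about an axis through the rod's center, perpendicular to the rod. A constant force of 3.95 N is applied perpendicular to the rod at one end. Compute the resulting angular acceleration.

α ≈ 3.29 rad/s²

I_rod = (1/12)ML² = (1/12)(4.91)(1.15)² = 0.5411 kg·m².
I_balls = 2·m·(L/2)² = 2(0.227)(0.5750)² = 0.1501 kg·m².
Total I = 0.6912 kg·m².
τ = F·(L/2) = (3.95)(0.575) = 2.271 N·m.
α = τ/I = 2.271/0.6912 = 3.286 rad/s².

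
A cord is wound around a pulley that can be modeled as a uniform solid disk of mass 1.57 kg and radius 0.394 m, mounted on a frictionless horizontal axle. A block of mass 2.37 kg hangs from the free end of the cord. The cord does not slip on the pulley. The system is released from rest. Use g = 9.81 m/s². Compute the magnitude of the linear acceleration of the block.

a ≈ 7.37 m/s²

I = ½MR² = (1/2)(1.57)(0.394)² = 0.1219 kg·m².
Block: mg − T = ma. Pulley: TR = Iα. No-slip: a = αR, so T = (I/R²)a = 0.7850·a.
Then mg = (m + 0.7850)a, so a = (2.37)(9.81)/(2.37 + 0.7850) = 7.369 m/s².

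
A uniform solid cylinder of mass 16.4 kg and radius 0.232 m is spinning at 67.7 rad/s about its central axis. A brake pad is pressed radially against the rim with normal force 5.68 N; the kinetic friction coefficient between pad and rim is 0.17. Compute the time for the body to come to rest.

I = ½MR² = (1/2)(16.4)(0.232)² = 0.4414 kg·m².
Friction force f = μN = (0.17)(5.68) = 0.9656 N at the rim; torque magnitude τ = fR = 0.2240 N·m, opposing ω.
|α| = τ/I = 0.2240/0.4414 = 0.5076 rad/s² (deceleration).
0 = ω₀ − |α|t ⇒ t = ω₀/|α| = 67.7/0.5076 = 133.4 s.

t ≈ 133 s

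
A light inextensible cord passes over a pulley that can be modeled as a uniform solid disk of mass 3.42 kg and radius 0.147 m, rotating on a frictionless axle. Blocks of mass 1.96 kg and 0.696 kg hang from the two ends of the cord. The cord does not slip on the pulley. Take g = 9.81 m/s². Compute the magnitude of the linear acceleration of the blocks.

I = ½MR² = (1/2)(3.42)(0.147)² = 0.03695 kg·m².
Heavier block: m₁g − T₁ = m₁a. Lighter block: T₂ − m₂g = m₂a.
Pulley: (T₁ − T₂)R = Iα = I(a/R), so T₁ − T₂ = (I/R²)a = (1/2)M_p a = 1.710·a.
Adding the three: (m₁ − m₂)g = (m₁ + m₂ + 1.710)a, so a = (1.96 − 0.696)(9.81)/(1.96 + 0.696 + 1.710) = 2.840 m/s².

a ≈ 2.84 m/s²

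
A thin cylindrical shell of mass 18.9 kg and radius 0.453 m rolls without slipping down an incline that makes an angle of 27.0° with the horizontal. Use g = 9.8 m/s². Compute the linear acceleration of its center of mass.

Translation along the incline: Mg sinθ − f = Ma.
Rotation about the center: fR = Iα with I = MR². No-slip gives a = αR, so f = (I/R²)a = M a.
Substituting: Mg sinθ = (1 + 1.000)Ma, so a = g sinθ/(1 + 1.000) = (9.8) sin 27.0° / 2.000 = 2.225 m/s².

a ≈ 2.22 m/s²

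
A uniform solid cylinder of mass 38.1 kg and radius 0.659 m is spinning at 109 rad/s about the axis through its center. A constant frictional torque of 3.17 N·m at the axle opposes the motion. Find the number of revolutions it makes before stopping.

≈ 2470 revolutions

I = ½MR² = (1/2)(38.1)(0.659)² = 8.273 kg·m².
The net torque has magnitude 3.17 N·m, opposing ω.
|α| = τ/I = 3.170/8.273 = 0.3832 rad/s² (deceleration).
ω² = ω₀² − 2|α|θ with ω = 0 ⇒ θ = ω₀²/(2|α|) = 15500 rad = 2467 rev.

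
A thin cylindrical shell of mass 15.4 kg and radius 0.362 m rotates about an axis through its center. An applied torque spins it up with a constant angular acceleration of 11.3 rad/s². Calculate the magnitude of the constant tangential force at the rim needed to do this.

F ≈ 63.0 N

I = MR² = (15.4)(0.362)² = 2.018 kg·m².
The required torque is τ = Iα = (2.018)(11.30) = 22.80 N·m.
A tangential force at the rim gives τ = FR, so F = τ/R = 22.80/0.362 = 63.00 N.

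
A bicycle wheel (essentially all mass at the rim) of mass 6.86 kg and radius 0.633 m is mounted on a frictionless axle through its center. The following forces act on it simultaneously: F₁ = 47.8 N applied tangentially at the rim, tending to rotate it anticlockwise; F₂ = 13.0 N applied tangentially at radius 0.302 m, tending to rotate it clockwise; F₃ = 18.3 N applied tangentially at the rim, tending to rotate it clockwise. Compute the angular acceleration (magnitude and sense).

α ≈ 5.37 rad/s², anticlockwise

I = MR² = (6.86)(0.633)² = 2.749 kg·m².
Taking anticlockwise as positive: τ₁ = +(47.8)(0.633) = +30.26 N·m; τ₂ = −(13.0)(0.302) = −3.926 N·m; τ₃ = −(18.3)(0.633) = −11.58 N·m.
Net torque τ = 14.75 N·m.
α = τ/I = 14.75/2.749 = 5.365 rad/s².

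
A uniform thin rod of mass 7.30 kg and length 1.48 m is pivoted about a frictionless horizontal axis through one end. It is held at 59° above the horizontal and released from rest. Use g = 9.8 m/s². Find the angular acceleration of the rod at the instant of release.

About the pivot, I = (1/3)ML² = (1/3)(7.30)(1.48)² = 5.330 kg·m².
The weight acts at the center, a distance L/2 = 0.7400 m from the pivot; τ = Mg(L/2) cos 59° = 27.27 N·m.
α = τ/I = 27.27/5.330 = 5.116 rad/s².

α ≈ 5.12 rad/s²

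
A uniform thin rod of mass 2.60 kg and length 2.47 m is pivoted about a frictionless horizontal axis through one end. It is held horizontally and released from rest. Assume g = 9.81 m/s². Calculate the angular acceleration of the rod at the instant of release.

α ≈ 5.96 rad/s²

About the pivot, I = (1/3)ML² = (1/3)(2.60)(2.47)² = 5.287 kg·m².
The weight acts at the center, a distance L/2 = 1.235 m from the pivot; τ = Mg(L/2) = 31.50 N·m.
α = τ/I = 31.50/5.287 = 5.957 rad/s².
(Equivalently α = (3g/(2L)) = 5.957 rad/s².)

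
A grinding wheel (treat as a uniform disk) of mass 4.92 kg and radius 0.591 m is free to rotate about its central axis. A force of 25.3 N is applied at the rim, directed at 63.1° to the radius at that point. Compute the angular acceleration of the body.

I = ½MR² = (1/2)(4.92)(0.591)² = 0.8592 kg·m².
Only the tangential component produces torque: τ = F R sinθ = (25.3)(0.591) sin 63.1° = 13.33 N·m.
Newton's second law for rotation, τ = Iα, gives α = τ/I = 13.33/0.8592 = 15.52 rad/s².

α ≈ 15.5 rad/s²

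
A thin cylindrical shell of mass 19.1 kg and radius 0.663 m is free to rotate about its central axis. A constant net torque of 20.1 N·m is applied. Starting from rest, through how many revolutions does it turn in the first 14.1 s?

≈ 37.9 revolutions

I = MR² = (19.1)(0.663)² = 8.396 kg·m².
α = τ/I = 20.1/8.396 = 2.394 rad/s².
θ = ½αt² = ½(2.394)(14.1)² = 238.0 rad.
Revolutions = θ/(2π) = 37.88.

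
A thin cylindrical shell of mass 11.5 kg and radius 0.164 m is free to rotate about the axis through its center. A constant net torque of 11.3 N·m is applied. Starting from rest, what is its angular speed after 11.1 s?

I = MR² = (11.5)(0.164)² = 0.3093 kg·m².
α = τ/I = 11.3/0.3093 = 36.53 rad/s².
ω = ω₀ + αt = 0 + (36.53)(11.1) = 405.5 rad/s.

ω ≈ 406 rad/s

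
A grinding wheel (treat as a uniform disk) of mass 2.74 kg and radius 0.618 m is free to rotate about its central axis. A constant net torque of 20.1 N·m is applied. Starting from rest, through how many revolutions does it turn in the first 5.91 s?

I = ½MR² = (1/2)(2.74)(0.618)² = 0.5232 kg·m².
α = τ/I = 20.1/0.5232 = 38.41 rad/s².
θ = ½αt² = ½(38.41)(5.91)² = 670.9 rad.
Revolutions = θ/(2π) = 106.8.

≈ 107 revolutions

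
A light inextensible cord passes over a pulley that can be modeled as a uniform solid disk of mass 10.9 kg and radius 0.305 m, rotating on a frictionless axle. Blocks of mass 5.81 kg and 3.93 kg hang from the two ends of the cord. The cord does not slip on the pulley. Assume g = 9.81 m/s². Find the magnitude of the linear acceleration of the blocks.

I = ½MR² = (1/2)(10.9)(0.305)² = 0.5070 kg·m².
Heavier block: m₁g − T₁ = m₁a. Lighter block: T₂ − m₂g = m₂a.
Pulley: (T₁ − T₂)R = Iα = I(a/R), so T₁ − T₂ = (I/R²)a = (1/2)M_p a = 5.450·a.
Adding the three: (m₁ − m₂)g = (m₁ + m₂ + 5.450)a, so a = (5.81 − 3.93)(9.81)/(5.81 + 3.93 + 5.450) = 1.214 m/s².

a ≈ 1.21 m/s²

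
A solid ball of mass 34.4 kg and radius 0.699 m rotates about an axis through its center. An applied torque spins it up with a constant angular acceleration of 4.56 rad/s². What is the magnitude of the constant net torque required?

τ ≈ 30.7 N·m

I = (2/5)MR² = (2/5)(34.4)(0.699)² = 6.723 kg·m².
τ = Iα = (6.723)(4.560) = 30.66 N·m.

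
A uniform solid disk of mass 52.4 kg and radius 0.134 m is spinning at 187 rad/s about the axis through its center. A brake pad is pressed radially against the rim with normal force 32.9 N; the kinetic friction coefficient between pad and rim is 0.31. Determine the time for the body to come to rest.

t ≈ 64.4 s

I = ½MR² = (1/2)(52.4)(0.134)² = 0.4704 kg·m².
Friction force f = μN = (0.31)(32.9) = 10.20 N at the rim; torque magnitude τ = fR = 1.367 N·m, opposing ω.
|α| = τ/I = 1.367/0.4704 = 2.905 rad/s² (deceleration).
0 = ω₀ − |α|t ⇒ t = ω₀/|α| = 187/2.905 = 64.37 s.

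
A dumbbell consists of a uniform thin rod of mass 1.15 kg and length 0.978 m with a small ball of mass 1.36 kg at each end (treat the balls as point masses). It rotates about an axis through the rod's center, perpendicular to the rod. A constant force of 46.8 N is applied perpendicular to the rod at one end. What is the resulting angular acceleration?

I_rod = (1/12)ML² = (1/12)(1.15)(0.978)² = 0.09166 kg·m².
I_balls = 2·m·(L/2)² = 2(1.36)(0.4890)² = 0.6504 kg·m².
Total I = 0.7421 kg·m².
τ = F·(L/2) = (46.8)(0.489) = 22.89 N·m.
α = τ/I = 22.89/0.7421 = 30.84 rad/s².

α ≈ 30.8 rad/s²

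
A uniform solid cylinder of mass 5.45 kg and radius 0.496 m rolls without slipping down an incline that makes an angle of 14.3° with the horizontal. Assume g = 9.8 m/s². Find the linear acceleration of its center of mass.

a ≈ 1.61 m/s²

Translation along the incline: Mg sinθ − f = Ma.
Rotation about the center: fR = Iα with I = ½MR². No-slip gives a = αR, so f = (I/R²)a = (1/2)M a.
Substituting: Mg sinθ = (1 + 0.5000)Ma, so a = g sinθ/(1 + 0.5000) = (9.8) sin 14.3° / 1.500 = 1.614 m/s².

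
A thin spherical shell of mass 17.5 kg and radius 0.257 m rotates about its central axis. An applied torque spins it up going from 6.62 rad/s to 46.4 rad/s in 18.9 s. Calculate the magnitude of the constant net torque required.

τ ≈ 1.62 N·m

I = (2/3)MR² = (2/3)(17.5)(0.257)² = 0.7706 kg·m².
α = Δω/Δt = (46.4 − 6.62)/18.9 = 2.105 rad/s².
τ = Iα = (0.7706)(2.105) = 1.622 N·m.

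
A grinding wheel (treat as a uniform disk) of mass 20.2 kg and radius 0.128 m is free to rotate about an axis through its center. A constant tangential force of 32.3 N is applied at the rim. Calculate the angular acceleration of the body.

I = ½MR² = (1/2)(20.2)(0.128)² = 0.1655 kg·m².
τ = F R = (32.3)(0.128) = 4.134 N·m.
From τ = Iα: α = 4.134/0.1655 = 24.98 rad/s².

α ≈ 25.0 rad/s²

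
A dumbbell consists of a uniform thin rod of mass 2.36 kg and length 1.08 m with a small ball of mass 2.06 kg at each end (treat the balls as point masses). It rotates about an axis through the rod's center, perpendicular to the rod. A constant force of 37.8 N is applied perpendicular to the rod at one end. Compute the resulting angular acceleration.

α ≈ 14.3 rad/s²

I_rod = (1/12)ML² = (1/12)(2.36)(1.08)² = 0.2294 kg·m².
I_balls = 2·m·(L/2)² = 2(2.06)(0.5400)² = 1.201 kg·m².
Total I = 1.431 kg·m².
τ = F·(L/2) = (37.8)(0.540) = 20.41 N·m.
α = τ/I = 20.41/1.431 = 14.27 rad/s².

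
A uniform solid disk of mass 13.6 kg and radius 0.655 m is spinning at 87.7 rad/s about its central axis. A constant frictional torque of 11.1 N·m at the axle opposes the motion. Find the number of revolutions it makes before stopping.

≈ 161 revolutions

I = ½MR² = (1/2)(13.6)(0.655)² = 2.917 kg·m².
The net torque has magnitude 11.1 N·m, opposing ω.
|α| = τ/I = 11.10/2.917 = 3.805 rad/s² (deceleration).
ω² = ω₀² − 2|α|θ with ω = 0 ⇒ θ = ω₀²/(2|α|) = 1011 rad = 160.9 rev.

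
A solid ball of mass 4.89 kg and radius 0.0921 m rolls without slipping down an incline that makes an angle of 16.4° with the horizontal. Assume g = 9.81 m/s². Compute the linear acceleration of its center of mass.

Translation along the incline: Mg sinθ − f = Ma.
Rotation about the center: fR = Iα with I = (2/5)MR². No-slip gives a = αR, so f = (I/R²)a = (2/5)M a.
Substituting: Mg sinθ = (1 + 0.4000)Ma, so a = g sinθ/(1 + 0.4000) = (9.81) sin 16.4° / 1.400 = 1.978 m/s².

a ≈ 1.98 m/s²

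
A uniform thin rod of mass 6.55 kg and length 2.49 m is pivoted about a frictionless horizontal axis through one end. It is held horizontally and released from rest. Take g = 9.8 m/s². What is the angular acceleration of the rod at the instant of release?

α ≈ 5.90 rad/s²

About the pivot, I = (1/3)ML² = (1/3)(6.55)(2.49)² = 13.54 kg·m².
The weight acts at the center, a distance L/2 = 1.245 m from the pivot; τ = Mg(L/2) = 79.92 N·m.
α = τ/I = 79.92/13.54 = 5.904 rad/s².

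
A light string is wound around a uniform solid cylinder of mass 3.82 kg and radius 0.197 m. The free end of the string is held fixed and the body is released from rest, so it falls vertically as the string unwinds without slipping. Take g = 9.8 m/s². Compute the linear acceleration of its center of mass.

a ≈ 6.53 m/s²

Translation: Mg − T = Ma. Rotation about the center: TR = Iα with I = ½MR².
With a = αR: T = (I/R²)a = (1/2)M a, so Mg = (1 + 0.5000)Ma.
a = g/(1 + 0.5000) = 9.8/1.500 = 6.533 m/s².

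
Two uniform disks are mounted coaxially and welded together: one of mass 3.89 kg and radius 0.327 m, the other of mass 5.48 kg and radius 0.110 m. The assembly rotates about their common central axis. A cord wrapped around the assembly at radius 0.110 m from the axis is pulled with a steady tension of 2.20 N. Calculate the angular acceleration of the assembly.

I = ½M₁R₁² + ½M₂R₂² = ½(3.89)(0.327)² + ½(5.48)(0.110)² = 0.2411 kg·m².
τ = F r = (2.20)(0.110) = 0.2420 N·m.
α = τ/I = 0.2420/0.2411 = 1.004 rad/s².

α ≈ 1.00 rad/s²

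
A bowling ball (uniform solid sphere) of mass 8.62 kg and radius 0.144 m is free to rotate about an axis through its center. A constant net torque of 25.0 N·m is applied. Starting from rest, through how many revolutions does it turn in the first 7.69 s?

≈ 1650 revolutions

I = (2/5)MR² = (2/5)(8.62)(0.144)² = 0.07150 kg·m².
α = τ/I = 25.0/0.07150 = 349.7 rad/s².
θ = ½αt² = ½(349.7)(7.69)² = 10340 rad.
Revolutions = θ/(2π) = 1645.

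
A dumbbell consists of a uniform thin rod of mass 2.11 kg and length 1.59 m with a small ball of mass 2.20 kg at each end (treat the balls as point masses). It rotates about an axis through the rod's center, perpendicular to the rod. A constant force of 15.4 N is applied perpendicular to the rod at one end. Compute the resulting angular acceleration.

α ≈ 3.80 rad/s²

I_rod = (1/12)ML² = (1/12)(2.11)(1.59)² = 0.4445 kg·m².
I_balls = 2·m·(L/2)² = 2(2.20)(0.7950)² = 2.781 kg·m².
Total I = 3.225 kg·m².
τ = F·(L/2) = (15.4)(0.795) = 12.24 N·m.
α = τ/I = 12.24/3.225 = 3.796 rad/s².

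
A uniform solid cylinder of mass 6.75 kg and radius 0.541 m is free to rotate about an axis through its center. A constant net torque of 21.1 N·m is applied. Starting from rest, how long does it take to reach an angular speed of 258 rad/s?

I = ½MR² = (1/2)(6.75)(0.541)² = 0.9878 kg·m².
α = τ/I = 21.1/0.9878 = 21.36 rad/s².
ω = αt ⇒ t = ω/α = 258/21.36 = 12.08 s.

t ≈ 12.1 s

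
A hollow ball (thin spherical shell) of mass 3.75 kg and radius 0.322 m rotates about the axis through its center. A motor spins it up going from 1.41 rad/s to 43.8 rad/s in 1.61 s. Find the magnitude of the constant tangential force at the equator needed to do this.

F ≈ 21.2 N

I = (2/3)MR² = (2/3)(3.75)(0.322)² = 0.2592 kg·m².
α = Δω/Δt = (43.8 − 1.41)/1.61 = 26.33 rad/s².
The required torque is τ = Iα = (0.2592)(26.33) = 6.825 N·m.
A tangential force at the equator gives τ = FR, so F = τ/R = 6.825/0.322 = 21.20 N.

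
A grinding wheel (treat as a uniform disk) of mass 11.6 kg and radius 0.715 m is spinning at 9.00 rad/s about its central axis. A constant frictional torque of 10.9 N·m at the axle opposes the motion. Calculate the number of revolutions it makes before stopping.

I = ½MR² = (1/2)(11.6)(0.715)² = 2.965 kg·m².
The net torque has magnitude 10.9 N·m, opposing ω.
|α| = τ/I = 10.90/2.965 = 3.676 rad/s² (deceleration).
ω² = ω₀² − 2|α|θ with ω = 0 ⇒ θ = ω₀²/(2|α|) = 11.02 rad = 1.753 rev.

≈ 1.75 revolutions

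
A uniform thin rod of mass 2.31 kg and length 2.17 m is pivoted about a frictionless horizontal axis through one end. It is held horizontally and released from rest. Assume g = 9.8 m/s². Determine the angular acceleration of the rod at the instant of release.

α ≈ 6.77 rad/s²

About the pivot, I = (1/3)ML² = (1/3)(2.31)(2.17)² = 3.626 kg·m².
The weight acts at the center, a distance L/2 = 1.085 m from the pivot; τ = Mg(L/2) = 24.56 N·m.
α = τ/I = 24.56/3.626 = 6.774 rad/s².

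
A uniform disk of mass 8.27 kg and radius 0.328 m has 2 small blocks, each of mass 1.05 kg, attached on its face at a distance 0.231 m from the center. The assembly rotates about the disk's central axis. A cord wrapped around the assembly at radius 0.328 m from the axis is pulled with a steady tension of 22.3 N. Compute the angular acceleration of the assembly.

α ≈ 13.1 rad/s²

I_disk = ½MR² = ½(8.27)(0.328)² = 0.4449 kg·m².
I_blocks = 2·m·r² = 2(1.05)(0.231)² = 0.1121 kg·m².
Total I = 0.5569 kg·m².
τ = F r = (22.3)(0.328) = 7.314 N·m.
α = τ/I = 7.314/0.5569 = 13.13 rad/s².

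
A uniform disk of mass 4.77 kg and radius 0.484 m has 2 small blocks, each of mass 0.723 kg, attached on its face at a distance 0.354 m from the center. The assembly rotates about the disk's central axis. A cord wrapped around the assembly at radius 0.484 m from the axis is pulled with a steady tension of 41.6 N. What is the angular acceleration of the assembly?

α ≈ 27.2 rad/s²

I_disk = ½MR² = ½(4.77)(0.484)² = 0.5587 kg·m².
I_blocks = 2·m·r² = 2(0.723)(0.354)² = 0.1812 kg·m².
Total I = 0.7399 kg·m².
τ = F r = (41.6)(0.484) = 20.13 N·m.
α = τ/I = 20.13/0.7399 = 27.21 rad/s².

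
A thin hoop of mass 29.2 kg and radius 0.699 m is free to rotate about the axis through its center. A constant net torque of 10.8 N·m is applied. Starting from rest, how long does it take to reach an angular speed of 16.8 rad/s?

I = MR² = (29.2)(0.699)² = 14.27 kg·m².
α = τ/I = 10.8/14.27 = 0.7570 rad/s².
ω = αt ⇒ t = ω/α = 16.8/0.7570 = 22.19 s.

t ≈ 22.2 s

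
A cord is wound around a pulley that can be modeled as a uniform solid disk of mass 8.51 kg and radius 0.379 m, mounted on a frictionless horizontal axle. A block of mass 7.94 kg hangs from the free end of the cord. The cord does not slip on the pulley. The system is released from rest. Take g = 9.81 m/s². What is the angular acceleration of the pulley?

α ≈ 16.9 rad/s²

I = ½MR² = (1/2)(8.51)(0.379)² = 0.6112 kg·m².
Block: mg − T = ma. Pulley: TR = Iα. No-slip: a = αR, so T = (I/R²)a = 4.255·a.
Then mg = (m + 4.255)a, so a = (7.94)(9.81)/(7.94 + 4.255) = 6.387 m/s².
α = a/R = 6.387/0.379 = 16.85 rad/s².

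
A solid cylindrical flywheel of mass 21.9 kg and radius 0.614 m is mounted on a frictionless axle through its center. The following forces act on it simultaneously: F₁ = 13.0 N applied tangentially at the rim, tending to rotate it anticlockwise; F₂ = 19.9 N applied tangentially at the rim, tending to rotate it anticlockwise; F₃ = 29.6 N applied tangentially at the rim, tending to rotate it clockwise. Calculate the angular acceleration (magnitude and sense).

I = ½MR² = (1/2)(21.9)(0.614)² = 4.128 kg·m².
Taking anticlockwise as positive: τ₁ = +(13.0)(0.614) = +7.982 N·m; τ₂ = +(19.9)(0.614) = +12.22 N·m; τ₃ = −(29.6)(0.614) = −18.17 N·m.
Net torque τ = 2.026 N·m.
α = τ/I = 2.026/4.128 = 0.4908 rad/s².

α ≈ 0.491 rad/s², anticlockwise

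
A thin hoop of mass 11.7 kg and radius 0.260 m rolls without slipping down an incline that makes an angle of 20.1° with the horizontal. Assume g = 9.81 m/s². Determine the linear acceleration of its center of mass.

Translation along the incline: Mg sinθ − f = Ma.
Rotation about the center: fR = Iα with I = MR². No-slip gives a = αR, so f = (I/R²)a = M a.
Substituting: Mg sinθ = (1 + 1.000)Ma, so a = g sinθ/(1 + 1.000) = (9.81) sin 20.1° / 2.000 = 1.686 m/s².

a ≈ 1.69 m/s²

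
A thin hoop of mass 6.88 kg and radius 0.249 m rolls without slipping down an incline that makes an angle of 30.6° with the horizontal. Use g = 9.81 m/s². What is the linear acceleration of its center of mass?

Translation along the incline: Mg sinθ − f = Ma.
Rotation about the center: fR = Iα with I = MR². No-slip gives a = αR, so f = (I/R²)a = M a.
Substituting: Mg sinθ = (1 + 1.000)Ma, so a = g sinθ/(1 + 1.000) = (9.81) sin 30.6° / 2.000 = 2.497 m/s².

a ≈ 2.50 m/s²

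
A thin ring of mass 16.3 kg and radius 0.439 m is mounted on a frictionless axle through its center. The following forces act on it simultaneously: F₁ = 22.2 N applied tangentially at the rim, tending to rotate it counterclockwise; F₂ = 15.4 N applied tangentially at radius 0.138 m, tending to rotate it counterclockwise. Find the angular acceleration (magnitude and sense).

I = MR² = (16.3)(0.439)² = 3.141 kg·m².
Taking counterclockwise as positive: τ₁ = +(22.2)(0.439) = +9.746 N·m; τ₂ = +(15.4)(0.138) = +2.125 N·m.
Net torque τ = 11.87 N·m.
α = τ/I = 11.87/3.141 = 3.779 rad/s².

α ≈ 3.78 rad/s², counterclockwise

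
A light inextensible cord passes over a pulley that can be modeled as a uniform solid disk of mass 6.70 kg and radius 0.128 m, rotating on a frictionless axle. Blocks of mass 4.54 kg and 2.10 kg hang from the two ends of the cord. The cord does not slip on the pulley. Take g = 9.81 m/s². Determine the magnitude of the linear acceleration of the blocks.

I = ½MR² = (1/2)(6.70)(0.128)² = 0.05489 kg·m².
Heavier block: m₁g − T₁ = m₁a. Lighter block: T₂ − m₂g = m₂a.
Pulley: (T₁ − T₂)R = Iα = I(a/R), so T₁ − T₂ = (I/R²)a = (1/2)M_p a = 3.350·a.
Adding the three: (m₁ − m₂)g = (m₁ + m₂ + 3.350)a, so a = (4.54 − 2.10)(9.81)/(4.54 + 2.10 + 3.350) = 2.396 m/s².

a ≈ 2.40 m/s²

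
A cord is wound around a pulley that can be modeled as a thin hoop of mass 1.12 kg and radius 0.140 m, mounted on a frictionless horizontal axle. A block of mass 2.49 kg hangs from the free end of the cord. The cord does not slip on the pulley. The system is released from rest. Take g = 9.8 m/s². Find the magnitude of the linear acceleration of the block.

I = MR² = (1.12)(0.140)² = 0.02195 kg·m².
Block: mg − T = ma. Pulley: TR = Iα. No-slip: a = αR, so T = (I/R²)a = 1.120·a.
Then mg = (m + 1.120)a, so a = (2.49)(9.8)/(2.49 + 1.120) = 6.760 m/s².

a ≈ 6.76 m/s²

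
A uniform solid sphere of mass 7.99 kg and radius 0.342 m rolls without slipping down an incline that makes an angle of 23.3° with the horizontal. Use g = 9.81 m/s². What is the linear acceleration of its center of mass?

a ≈ 2.77 m/s²

Translation along the incline: Mg sinθ − f = Ma.
Rotation about the center: fR = Iα with I = (2/5)MR². No-slip gives a = αR, so f = (I/R²)a = (2/5)M a.
Substituting: Mg sinθ = (1 + 0.4000)Ma, so a = g sinθ/(1 + 0.4000) = (9.81) sin 23.3° / 1.400 = 2.772 m/s².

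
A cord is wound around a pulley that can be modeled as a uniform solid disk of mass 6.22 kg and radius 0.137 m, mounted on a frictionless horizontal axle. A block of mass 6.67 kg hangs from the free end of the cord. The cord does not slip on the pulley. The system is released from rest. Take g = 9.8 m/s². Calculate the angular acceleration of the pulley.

I = ½MR² = (1/2)(6.22)(0.137)² = 0.05837 kg·m².
Block: mg − T = ma. Pulley: TR = Iα. No-slip: a = αR, so T = (I/R²)a = 3.110·a.
Then mg = (m + 3.110)a, so a = (6.67)(9.8)/(6.67 + 3.110) = 6.684 m/s².
α = a/R = 6.684/0.137 = 48.79 rad/s².

α ≈ 48.8 rad/s²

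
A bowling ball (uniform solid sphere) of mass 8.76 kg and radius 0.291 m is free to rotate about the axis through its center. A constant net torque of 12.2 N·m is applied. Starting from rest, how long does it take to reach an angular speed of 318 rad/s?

t ≈ 7.73 s

I = (2/5)MR² = (2/5)(8.76)(0.291)² = 0.2967 kg·m².
α = τ/I = 12.2/0.2967 = 41.12 rad/s².
ω = αt ⇒ t = ω/α = 318/41.12 = 7.734 s.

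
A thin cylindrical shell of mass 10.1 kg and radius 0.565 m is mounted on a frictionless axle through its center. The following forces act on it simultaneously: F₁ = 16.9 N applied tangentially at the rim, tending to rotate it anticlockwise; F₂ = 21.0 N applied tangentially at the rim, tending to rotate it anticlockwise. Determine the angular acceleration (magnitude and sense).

I = MR² = (10.1)(0.565)² = 3.224 kg·m².
Taking anticlockwise as positive: τ₁ = +(16.9)(0.565) = +9.548 N·m; τ₂ = +(21.0)(0.565) = +11.86 N·m.
Net torque τ = 21.41 N·m.
α = τ/I = 21.41/3.224 = 6.642 rad/s².

α ≈ 6.64 rad/s², anticlockwise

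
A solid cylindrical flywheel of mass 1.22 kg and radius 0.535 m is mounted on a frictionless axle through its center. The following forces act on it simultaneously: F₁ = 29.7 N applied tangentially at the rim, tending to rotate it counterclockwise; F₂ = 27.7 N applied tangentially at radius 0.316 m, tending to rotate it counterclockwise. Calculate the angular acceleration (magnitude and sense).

I = ½MR² = (1/2)(1.22)(0.535)² = 0.1746 kg·m².
Taking counterclockwise as positive: τ₁ = +(29.7)(0.535) = +15.89 N·m; τ₂ = +(27.7)(0.316) = +8.753 N·m.
Net torque τ = 24.64 N·m.
α = τ/I = 24.64/0.1746 = 141.1 rad/s².

α ≈ 141 rad/s², counterclockwise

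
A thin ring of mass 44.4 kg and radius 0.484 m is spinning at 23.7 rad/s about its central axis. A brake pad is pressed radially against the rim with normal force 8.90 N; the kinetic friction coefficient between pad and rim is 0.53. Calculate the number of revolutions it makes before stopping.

I = MR² = (44.4)(0.484)² = 10.40 kg·m².
Friction force f = μN = (0.53)(8.90) = 4.717 N at the rim; torque magnitude τ = fR = 2.283 N·m, opposing ω.
|α| = τ/I = 2.283/10.40 = 0.2195 rad/s² (deceleration).
ω² = ω₀² − 2|α|θ with ω = 0 ⇒ θ = ω₀²/(2|α|) = 1279 rad = 203.6 rev.

≈ 204 revolutions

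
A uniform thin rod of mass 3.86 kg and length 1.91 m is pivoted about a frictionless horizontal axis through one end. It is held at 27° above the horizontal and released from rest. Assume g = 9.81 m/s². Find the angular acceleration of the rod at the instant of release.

α ≈ 6.86 rad/s²

About the pivot, I = (1/3)ML² = (1/3)(3.86)(1.91)² = 4.694 kg·m².
The weight acts at the center, a distance L/2 = 0.9550 m from the pivot; τ = Mg(L/2) cos 27° = 32.22 N·m.
α = τ/I = 32.22/4.694 = 6.864 rad/s².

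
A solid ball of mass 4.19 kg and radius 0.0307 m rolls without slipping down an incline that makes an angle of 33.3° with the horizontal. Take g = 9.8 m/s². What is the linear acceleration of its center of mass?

a ≈ 3.84 m/s²

Translation along the incline: Mg sinθ − f = Ma.
Rotation about the center: fR = Iα with I = (2/5)MR². No-slip gives a = αR, so f = (I/R²)a = (2/5)M a.
Substituting: Mg sinθ = (1 + 0.4000)Ma, so a = g sinθ/(1 + 0.4000) = (9.8) sin 33.3° / 1.400 = 3.843 m/s².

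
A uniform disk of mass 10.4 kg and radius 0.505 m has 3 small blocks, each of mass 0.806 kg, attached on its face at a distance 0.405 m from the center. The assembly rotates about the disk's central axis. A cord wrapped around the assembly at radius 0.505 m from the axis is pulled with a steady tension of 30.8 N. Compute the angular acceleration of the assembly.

I_disk = ½MR² = ½(10.4)(0.505)² = 1.326 kg·m².
I_blocks = 3·m·r² = 3(0.806)(0.405)² = 0.3966 kg·m².
Total I = 1.723 kg·m².
τ = F r = (30.8)(0.505) = 15.55 N·m.
α = τ/I = 15.55/1.723 = 9.029 rad/s².

α ≈ 9.03 rad/s²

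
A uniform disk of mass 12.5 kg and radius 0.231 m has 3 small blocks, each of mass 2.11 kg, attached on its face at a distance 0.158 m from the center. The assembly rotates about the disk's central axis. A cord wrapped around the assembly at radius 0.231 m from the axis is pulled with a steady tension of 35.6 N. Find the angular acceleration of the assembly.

α ≈ 16.7 rad/s²

I_disk = ½MR² = ½(12.5)(0.231)² = 0.3335 kg·m².
I_blocks = 3·m·r² = 3(2.11)(0.158)² = 0.1580 kg·m².
Total I = 0.4915 kg·m².
τ = F r = (35.6)(0.231) = 8.224 N·m.
α = τ/I = 8.224/0.4915 = 16.73 rad/s².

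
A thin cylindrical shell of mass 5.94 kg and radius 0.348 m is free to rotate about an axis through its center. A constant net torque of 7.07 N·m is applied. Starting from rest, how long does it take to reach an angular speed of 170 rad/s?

I = MR² = (5.94)(0.348)² = 0.7194 kg·m².
α = τ/I = 7.07/0.7194 = 9.828 rad/s².
ω = αt ⇒ t = ω/α = 170/9.828 = 17.30 s.

t ≈ 17.3 s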